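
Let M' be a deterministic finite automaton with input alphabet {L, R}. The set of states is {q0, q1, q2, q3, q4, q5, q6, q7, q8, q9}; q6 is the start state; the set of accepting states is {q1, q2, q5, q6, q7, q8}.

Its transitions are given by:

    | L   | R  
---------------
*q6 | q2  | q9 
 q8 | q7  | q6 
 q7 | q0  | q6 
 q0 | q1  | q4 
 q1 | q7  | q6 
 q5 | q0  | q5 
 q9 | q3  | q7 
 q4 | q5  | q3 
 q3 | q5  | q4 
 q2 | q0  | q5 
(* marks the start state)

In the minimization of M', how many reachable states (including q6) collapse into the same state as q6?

States {q8} cannot be reached from the start state, so discard them.
Initial partition by acceptance: {q1,q2,q5,q6,q7} | {q0,q3,q4,q9}.
Split {q1,q2,q5,q6,q7} by δ(·,L) → {q2,q5,q7} and {q1,q6}.
Refine {q2,q5,q7} on symbol R: members go to different blocks, giving {q2,q5} and {q7}.
On input L, block {q0,q3,q4,q9} splits into {q3,q4} and {q0} and {q9}.
On input L, block {q1,q6} splits into {q1} and {q6}.
No further refinement is possible. Final partition (7 blocks): {q2,q5} | {q3,q4} | {q1} | {q7} | {q0} | {q9} | {q6}.
State q6 belongs to the block {q6}, which has 1 states.

1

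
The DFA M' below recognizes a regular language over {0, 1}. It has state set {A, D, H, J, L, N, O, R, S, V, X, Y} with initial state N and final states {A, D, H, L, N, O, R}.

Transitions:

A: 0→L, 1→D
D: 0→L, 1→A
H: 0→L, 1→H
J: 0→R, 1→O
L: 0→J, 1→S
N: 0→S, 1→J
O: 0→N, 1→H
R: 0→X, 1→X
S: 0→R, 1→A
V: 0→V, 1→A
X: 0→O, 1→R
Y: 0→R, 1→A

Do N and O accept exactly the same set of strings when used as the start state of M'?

No

First remove the unreachable states {V,Y}; 10 states remain.
Start with accepting vs non-accepting: {A,D,H,L,N,O,R} | {J,S,X}.
Refine {A,D,H,L,N,O,R} on symbol 0: members go to different blocks, giving {A,D,H,O} and {L,N,R}.
Split {J,S,X} by δ(·,0) → {J,S} and {X}.
Refine {L,N,R} on symbol 0: members go to different blocks, giving {L,N} and {R}.
The partition is now stable with 5 blocks: {A,D,H,O} | {J,S} | {L,N} | {X} | {R}.
N and O end up in different blocks, so they are distinguishable. For instance, the string '0' is accepted from only O.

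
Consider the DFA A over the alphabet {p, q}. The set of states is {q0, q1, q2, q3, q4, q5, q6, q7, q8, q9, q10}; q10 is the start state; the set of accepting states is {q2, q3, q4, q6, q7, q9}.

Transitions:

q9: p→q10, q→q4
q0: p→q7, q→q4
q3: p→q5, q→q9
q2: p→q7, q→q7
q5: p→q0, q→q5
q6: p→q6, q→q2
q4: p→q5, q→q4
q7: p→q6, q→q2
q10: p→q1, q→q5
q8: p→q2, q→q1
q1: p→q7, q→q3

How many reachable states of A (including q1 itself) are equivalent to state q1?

2

States {q8} cannot be reached from the start state, so discard them.
P0 = {q2,q3,q4,q6,q7,q9} | {q0,q1,q5,q10}.
Split {q2,q3,q4,q6,q7,q9} by δ(·,p) → {q2,q6,q7} and {q3,q4,q9}.
On input p, block {q0,q1,q5,q10} splits into {q0,q1} and {q5,q10}.
The partition is now stable with 4 blocks: {q2,q6,q7} | {q0,q1} | {q3,q4,q9} | {q5,q10}.
State q1 belongs to the block {q0,q1}, which has 2 states.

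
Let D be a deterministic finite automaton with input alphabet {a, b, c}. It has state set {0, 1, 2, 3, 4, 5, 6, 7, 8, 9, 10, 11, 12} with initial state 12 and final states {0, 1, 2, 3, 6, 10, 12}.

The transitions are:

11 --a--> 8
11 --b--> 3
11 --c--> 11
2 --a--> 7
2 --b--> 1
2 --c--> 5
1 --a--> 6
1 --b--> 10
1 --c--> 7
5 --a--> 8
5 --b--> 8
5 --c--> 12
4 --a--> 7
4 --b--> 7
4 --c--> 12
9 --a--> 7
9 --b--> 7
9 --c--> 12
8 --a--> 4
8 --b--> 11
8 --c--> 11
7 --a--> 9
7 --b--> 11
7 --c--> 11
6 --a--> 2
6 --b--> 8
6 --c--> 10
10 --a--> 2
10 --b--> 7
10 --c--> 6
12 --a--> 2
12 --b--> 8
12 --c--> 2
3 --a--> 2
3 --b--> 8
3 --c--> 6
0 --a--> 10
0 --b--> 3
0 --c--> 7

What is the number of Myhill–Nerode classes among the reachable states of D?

7

States {0} cannot be reached from the start state, so discard them.
Initial partition by acceptance: {1,2,3,6,10,12} | {4,5,7,8,9,11}.
Refine {1,2,3,6,10,12} on symbol a: members go to different blocks, giving {1,3,6,10,12} and {2}.
Refine {1,3,6,10,12} on symbol a: members go to different blocks, giving {3,6,10,12} and {1}.
Refine {3,6,10,12} on symbol c: members go to different blocks, giving {3,6,10} and {12}.
Split {4,5,7,8,9,11} by δ(·,b) → {4,5,7,8,9} and {11}.
Split {4,5,7,8,9} by δ(·,b) → {4,5,9} and {7,8}.
The partition is now stable with 7 blocks: {3,6,10} | {4,5,9} | {2} | {1} | {12} | {11} | {7,8}.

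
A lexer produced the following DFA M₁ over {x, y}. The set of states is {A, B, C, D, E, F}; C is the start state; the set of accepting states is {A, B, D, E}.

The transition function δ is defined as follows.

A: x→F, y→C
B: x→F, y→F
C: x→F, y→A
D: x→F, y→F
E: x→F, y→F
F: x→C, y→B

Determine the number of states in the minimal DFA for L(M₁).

States {D,E} cannot be reached from the start state, so discard them.
Start with accepting vs non-accepting: {A,B} | {C,F}.
No further refinement is possible. Final partition (2 blocks): {A,B} | {C,F}.

2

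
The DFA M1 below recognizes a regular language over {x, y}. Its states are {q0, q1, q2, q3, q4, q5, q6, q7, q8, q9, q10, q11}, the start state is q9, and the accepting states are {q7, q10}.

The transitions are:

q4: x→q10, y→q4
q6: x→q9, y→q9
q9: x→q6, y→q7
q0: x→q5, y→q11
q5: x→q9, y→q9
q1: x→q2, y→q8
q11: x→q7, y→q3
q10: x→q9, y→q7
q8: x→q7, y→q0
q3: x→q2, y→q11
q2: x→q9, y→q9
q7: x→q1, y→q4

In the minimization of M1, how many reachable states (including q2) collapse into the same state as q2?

3

Initial partition by acceptance: {q7,q10} | {q0,q1,q2,q3,q4,q5,q6,q8,q9,q11}.
On input y, block {q7,q10} splits into {q7} and {q10}.
On input x, block {q0,q1,q2,q3,q4,q5,q6,q8,q9,q11} splits into {q0,q1,q2,q3,q5,q6,q9} and {q8,q11} and {q4}.
On input y, block {q0,q1,q2,q3,q5,q6,q9} splits into {q0,q1,q3} and {q2,q5,q6} and {q9}.
Stable partition: {q7} | {q0,q1,q3} | {q10} | {q8,q11} | {q4} | {q2,q5,q6} | {q9} — 7 equivalence classes.
The equivalence class containing q2 is {q2,q5,q6}, of size 3.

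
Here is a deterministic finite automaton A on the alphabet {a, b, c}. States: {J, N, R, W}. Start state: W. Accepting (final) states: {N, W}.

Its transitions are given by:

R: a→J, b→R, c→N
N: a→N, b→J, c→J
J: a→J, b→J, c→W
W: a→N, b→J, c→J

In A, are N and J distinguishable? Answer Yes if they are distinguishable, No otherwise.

Yes

States {R} cannot be reached from the start state, so discard them.
Initial partition by acceptance: {N,W} | {J}.
Stable partition: {N,W} | {J} — 2 equivalence classes.
N and J end up in different blocks, so they are distinguishable. For instance, the string 'ε' is accepted from only N.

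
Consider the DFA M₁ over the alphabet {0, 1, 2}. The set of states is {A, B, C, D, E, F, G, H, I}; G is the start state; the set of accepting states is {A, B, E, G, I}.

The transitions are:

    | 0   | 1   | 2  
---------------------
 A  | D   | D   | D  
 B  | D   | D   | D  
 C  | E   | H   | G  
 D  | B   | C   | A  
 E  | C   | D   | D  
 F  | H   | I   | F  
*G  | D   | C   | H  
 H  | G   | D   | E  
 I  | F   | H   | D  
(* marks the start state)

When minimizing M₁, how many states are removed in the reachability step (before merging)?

2

No path from G leads to F, I; the other 7 states are all reachable.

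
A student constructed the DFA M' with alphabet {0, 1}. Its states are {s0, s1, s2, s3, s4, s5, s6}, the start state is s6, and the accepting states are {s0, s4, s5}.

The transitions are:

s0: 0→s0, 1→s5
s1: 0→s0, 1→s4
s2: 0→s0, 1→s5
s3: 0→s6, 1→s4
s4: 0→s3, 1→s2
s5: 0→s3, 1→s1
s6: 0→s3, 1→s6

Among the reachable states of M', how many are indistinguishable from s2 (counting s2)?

2

Initial partition by acceptance: {s0,s4,s5} | {s1,s2,s3,s6}.
Split {s0,s4,s5} by δ(·,0) → {s4,s5} and {s0}.
On input 0, block {s1,s2,s3,s6} splits into {s1,s2} and {s3,s6}.
Refine {s3,s6} on symbol 1: members go to different blocks, giving {s3} and {s6}.
No further refinement is possible. Final partition (5 blocks): {s4,s5} | {s1,s2} | {s0} | {s3} | {s6}.
The equivalence class containing s2 is {s1,s2}, of size 2.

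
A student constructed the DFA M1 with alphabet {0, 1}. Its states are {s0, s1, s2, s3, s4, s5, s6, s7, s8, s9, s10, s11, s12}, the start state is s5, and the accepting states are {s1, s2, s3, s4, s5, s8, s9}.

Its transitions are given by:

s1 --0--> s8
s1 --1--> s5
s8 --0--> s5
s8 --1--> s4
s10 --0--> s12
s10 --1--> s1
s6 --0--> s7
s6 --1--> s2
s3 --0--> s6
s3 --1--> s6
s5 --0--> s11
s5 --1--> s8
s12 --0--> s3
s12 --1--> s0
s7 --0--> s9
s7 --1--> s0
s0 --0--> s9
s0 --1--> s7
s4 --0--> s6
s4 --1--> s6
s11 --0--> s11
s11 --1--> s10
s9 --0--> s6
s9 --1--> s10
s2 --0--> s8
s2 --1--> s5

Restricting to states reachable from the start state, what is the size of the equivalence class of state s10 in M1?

2

Every state is reachable, so we keep all 13.
Initial partition by acceptance: {s1,s2,s3,s4,s5,s8,s9} | {s0,s6,s7,s10,s11,s12}.
Refine {s1,s2,s3,s4,s5,s8,s9} on symbol 0: members go to different blocks, giving {s3,s4,s5,s9} and {s1,s2,s8}.
Refine {s3,s4,s5,s9} on symbol 1: members go to different blocks, giving {s3,s4,s9} and {s5}.
On input 0, block {s0,s6,s7,s10,s11,s12} splits into {s0,s7,s12} and {s6,s10,s11}.
Refine {s1,s2,s8} on symbol 0: members go to different blocks, giving {s1,s2} and {s8}.
On input 0, block {s6,s10,s11} splits into {s6,s10} and {s11}.
Stable partition: {s3,s4,s9} | {s0,s7,s12} | {s1,s2} | {s5} | {s6,s10} | {s8} | {s11} — 7 equivalence classes.
State s10 belongs to the block {s6,s10}, which has 2 states.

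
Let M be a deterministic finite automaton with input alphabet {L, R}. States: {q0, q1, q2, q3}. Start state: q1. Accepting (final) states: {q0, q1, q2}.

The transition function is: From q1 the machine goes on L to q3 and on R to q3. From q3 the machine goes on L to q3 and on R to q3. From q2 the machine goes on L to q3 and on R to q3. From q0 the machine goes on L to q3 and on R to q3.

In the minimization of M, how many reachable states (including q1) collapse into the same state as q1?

1

First remove the unreachable states {q0,q2}; 2 states remain.
Start with accepting vs non-accepting: {q1} | {q3}.
No further refinement is possible. Final partition (2 blocks): {q1} | {q3}.
State q1 belongs to the block {q1}, which has 1 states.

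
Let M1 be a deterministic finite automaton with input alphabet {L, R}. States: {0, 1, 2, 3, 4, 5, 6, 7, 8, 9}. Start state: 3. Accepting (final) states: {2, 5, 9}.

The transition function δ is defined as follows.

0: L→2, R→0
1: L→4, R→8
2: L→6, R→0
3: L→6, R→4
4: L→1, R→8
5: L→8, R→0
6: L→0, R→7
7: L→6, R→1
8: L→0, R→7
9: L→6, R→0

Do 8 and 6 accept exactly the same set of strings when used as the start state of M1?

Yes

States {5,9} cannot be reached from the start state, so discard them.
P0 = {2} | {0,1,3,4,6,7,8}.
Split {0,1,3,4,6,7,8} by δ(·,L) → {1,3,4,6,7,8} and {0}.
Refine {1,3,4,6,7,8} on symbol L: members go to different blocks, giving {1,3,4,7} and {6,8}.
On input L, block {1,3,4,7} splits into {1,4} and {3,7}.
The partition is now stable with 5 blocks: {2} | {1,4} | {0} | {6,8} | {3,7}.
8 and 6 lie in the same block of the stable partition, so they are equivalent — no string distinguishes them.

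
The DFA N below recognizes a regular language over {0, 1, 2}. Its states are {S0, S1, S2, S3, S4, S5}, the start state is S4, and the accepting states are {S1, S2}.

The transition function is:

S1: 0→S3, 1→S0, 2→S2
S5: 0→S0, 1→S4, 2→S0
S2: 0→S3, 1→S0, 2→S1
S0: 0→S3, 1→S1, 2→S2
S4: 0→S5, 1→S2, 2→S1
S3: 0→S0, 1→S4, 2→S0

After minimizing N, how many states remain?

3

Initial partition by acceptance: {S1,S2} | {S0,S3,S4,S5}.
Split {S0,S3,S4,S5} by δ(·,1) → {S0,S4} and {S3,S5}.
The partition is now stable with 3 blocks: {S1,S2} | {S0,S4} | {S3,S5}.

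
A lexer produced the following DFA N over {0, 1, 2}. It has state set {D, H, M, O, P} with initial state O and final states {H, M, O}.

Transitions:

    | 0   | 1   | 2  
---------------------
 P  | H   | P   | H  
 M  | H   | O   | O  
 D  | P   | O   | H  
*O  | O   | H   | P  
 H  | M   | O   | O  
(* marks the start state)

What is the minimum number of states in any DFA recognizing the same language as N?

3

First remove the unreachable states {D}; 4 states remain.
P0 = {H,M,O} | {P}.
Refine {H,M,O} on symbol 2: members go to different blocks, giving {H,M} and {O}.
The partition is now stable with 3 blocks: {H,M} | {P} | {O}.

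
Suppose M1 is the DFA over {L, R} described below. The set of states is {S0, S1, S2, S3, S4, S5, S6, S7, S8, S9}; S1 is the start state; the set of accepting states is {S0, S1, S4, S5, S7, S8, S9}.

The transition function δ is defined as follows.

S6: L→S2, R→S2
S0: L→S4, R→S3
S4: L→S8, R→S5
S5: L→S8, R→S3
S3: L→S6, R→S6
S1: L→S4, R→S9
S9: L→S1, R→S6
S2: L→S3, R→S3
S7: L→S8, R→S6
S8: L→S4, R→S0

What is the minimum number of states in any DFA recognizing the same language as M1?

3

States {S7} cannot be reached from the start state, so discard them.
Initial partition by acceptance: {S0,S1,S4,S5,S8,S9} | {S2,S3,S6}.
On input R, block {S0,S1,S4,S5,S8,S9} splits into {S0,S5,S9} and {S1,S4,S8}.
Stable partition: {S0,S5,S9} | {S2,S3,S6} | {S1,S4,S8} — 3 equivalence classes.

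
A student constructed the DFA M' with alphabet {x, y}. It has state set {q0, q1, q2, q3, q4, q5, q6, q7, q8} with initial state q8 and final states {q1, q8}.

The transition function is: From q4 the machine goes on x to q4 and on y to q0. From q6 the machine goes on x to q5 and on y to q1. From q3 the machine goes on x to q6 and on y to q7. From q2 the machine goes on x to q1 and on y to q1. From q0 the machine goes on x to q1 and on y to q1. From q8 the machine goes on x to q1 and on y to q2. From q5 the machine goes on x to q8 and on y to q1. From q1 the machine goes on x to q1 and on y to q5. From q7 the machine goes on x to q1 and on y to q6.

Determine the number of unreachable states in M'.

Starting at q8 and following transitions, the reachable set is {q1, q2, q5, q8}. That leaves q0, q3, q4, q6, q7 unreachable — 5 in total.

5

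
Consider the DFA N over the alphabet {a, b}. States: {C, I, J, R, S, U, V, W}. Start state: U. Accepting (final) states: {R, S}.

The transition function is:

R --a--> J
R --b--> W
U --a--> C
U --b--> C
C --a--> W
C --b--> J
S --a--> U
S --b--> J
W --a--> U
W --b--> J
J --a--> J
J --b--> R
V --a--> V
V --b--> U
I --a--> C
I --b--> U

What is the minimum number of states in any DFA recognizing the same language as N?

5

States {I,S,V} cannot be reached from the start state, so discard them.
Initial partition by acceptance: {R} | {C,J,U,W}.
On input b, block {C,J,U,W} splits into {C,U,W} and {J}.
Split {C,U,W} by δ(·,b) → {C,W} and {U}.
On input a, block {C,W} splits into {C} and {W}.
No further refinement is possible. Final partition (5 blocks): {R} | {C} | {J} | {U} | {W}.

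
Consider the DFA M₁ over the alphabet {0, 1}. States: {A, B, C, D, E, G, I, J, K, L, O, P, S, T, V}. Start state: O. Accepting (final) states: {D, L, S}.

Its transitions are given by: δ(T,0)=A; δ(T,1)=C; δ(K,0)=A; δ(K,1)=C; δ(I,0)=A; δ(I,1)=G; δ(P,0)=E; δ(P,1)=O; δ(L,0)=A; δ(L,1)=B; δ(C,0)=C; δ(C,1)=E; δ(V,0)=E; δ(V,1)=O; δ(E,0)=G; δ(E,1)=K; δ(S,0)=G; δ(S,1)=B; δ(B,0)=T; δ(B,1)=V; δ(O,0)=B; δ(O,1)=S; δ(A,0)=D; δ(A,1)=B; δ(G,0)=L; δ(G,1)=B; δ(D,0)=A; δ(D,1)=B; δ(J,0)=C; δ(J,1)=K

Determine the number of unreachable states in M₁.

3

No path from O leads to I, J, P; the other 12 states are all reachable.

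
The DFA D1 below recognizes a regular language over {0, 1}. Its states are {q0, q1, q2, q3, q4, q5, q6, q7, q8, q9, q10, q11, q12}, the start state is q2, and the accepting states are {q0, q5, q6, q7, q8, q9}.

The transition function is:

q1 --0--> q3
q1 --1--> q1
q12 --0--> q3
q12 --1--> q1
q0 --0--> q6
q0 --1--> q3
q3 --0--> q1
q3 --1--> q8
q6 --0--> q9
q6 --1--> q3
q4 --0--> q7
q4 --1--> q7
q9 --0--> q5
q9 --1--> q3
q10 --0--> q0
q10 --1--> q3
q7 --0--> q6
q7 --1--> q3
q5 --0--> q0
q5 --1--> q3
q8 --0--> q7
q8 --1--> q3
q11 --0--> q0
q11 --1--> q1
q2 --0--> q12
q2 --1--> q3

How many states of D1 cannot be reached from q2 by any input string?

BFS from q2 reaches {q0, q1, q2, q3, q5, q6, q7, q8, q9, q12}; the 3 state(s) q4, q10, q11 are never visited.

3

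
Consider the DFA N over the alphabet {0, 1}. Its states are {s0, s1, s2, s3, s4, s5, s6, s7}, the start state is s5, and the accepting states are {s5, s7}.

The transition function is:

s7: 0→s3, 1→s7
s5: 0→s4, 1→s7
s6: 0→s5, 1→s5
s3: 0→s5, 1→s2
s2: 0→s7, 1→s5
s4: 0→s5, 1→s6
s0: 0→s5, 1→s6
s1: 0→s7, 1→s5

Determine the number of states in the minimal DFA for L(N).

3

Reachable states from the start: {s2,s3,s4,s5,s6,s7}. Unreachable: {s0,s1} — drop them.
Initial partition by acceptance: {s5,s7} | {s2,s3,s4,s6}.
On input 1, block {s2,s3,s4,s6} splits into {s2,s6} and {s3,s4}.
The partition is now stable with 3 blocks: {s5,s7} | {s2,s6} | {s3,s4}.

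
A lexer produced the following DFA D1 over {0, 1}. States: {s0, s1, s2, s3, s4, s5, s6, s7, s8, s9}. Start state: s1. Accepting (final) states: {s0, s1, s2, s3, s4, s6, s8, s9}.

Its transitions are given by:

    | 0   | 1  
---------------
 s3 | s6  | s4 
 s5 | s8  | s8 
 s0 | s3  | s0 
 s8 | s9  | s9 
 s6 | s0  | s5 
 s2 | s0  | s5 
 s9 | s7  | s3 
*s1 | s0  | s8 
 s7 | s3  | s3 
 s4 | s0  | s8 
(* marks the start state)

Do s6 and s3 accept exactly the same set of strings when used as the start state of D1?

No

States {s2} cannot be reached from the start state, so discard them.
Initial partition by acceptance: {s0,s1,s3,s4,s6,s8,s9} | {s5,s7}.
Split {s0,s1,s3,s4,s6,s8,s9} by δ(·,0) → {s0,s1,s3,s4,s6,s8} and {s9}.
Split {s0,s1,s3,s4,s6,s8} by δ(·,0) → {s0,s1,s3,s4,s6} and {s8}.
On input 1, block {s0,s1,s3,s4,s6} splits into {s0,s3} and {s1,s4} and {s6}.
On input 0, block {s0,s3} splits into {s0} and {s3}.
Refine {s5,s7} on symbol 0: members go to different blocks, giving {s5} and {s7}.
The partition is now stable with 8 blocks: {s0} | {s5} | {s9} | {s8} | {s1,s4} | {s6} | {s3} | {s7}.
s6 and s3 end up in different blocks, so they are distinguishable. For instance, the string '1' is accepted from only s3.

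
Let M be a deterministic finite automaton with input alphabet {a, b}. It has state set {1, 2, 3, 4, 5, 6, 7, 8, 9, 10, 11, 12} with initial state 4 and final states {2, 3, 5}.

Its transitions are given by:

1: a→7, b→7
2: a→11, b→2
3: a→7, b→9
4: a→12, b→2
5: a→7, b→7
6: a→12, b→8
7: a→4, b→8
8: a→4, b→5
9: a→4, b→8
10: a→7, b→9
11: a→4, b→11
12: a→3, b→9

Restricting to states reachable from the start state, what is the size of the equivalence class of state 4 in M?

1

First remove the unreachable states {1,6,10}; 9 states remain.
P0 = {2,3,5} | {4,7,8,9,11,12}.
On input b, block {2,3,5} splits into {3,5} and {2}.
On input a, block {4,7,8,9,11,12} splits into {4,7,8,9,11} and {12}.
Split {4,7,8,9,11} by δ(·,a) → {7,8,9,11} and {4}.
Split {7,8,9,11} by δ(·,b) → {7,9,11} and {8}.
Refine {7,9,11} on symbol b: members go to different blocks, giving {7,9} and {11}.
No further refinement is possible. Final partition (7 blocks): {3,5} | {7,9} | {2} | {12} | {4} | {8} | {11}.
The equivalence class containing 4 is {4}, of size 1.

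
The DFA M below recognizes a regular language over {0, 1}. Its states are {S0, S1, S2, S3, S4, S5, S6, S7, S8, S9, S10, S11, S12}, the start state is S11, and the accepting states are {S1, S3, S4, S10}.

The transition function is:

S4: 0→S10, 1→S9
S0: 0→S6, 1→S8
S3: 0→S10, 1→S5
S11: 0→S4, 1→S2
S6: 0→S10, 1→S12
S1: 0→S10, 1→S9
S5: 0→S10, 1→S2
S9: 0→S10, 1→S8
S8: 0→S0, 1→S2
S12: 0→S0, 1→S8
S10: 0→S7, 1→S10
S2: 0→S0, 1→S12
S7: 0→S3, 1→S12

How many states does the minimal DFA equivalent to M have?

Reachable states from the start: {S0,S2,S3,S4,S5,S6,S7,S8,S9,S10,S11,S12}. Unreachable: {S1} — drop them.
Initial partition by acceptance: {S3,S4,S10} | {S0,S2,S5,S6,S7,S8,S9,S11,S12}.
Refine {S3,S4,S10} on symbol 0: members go to different blocks, giving {S3,S4} and {S10}.
On input 0, block {S0,S2,S5,S6,S7,S8,S9,S11,S12} splits into {S0,S2,S8,S12} and {S5,S6,S9} and {S7,S11}.
Split {S0,S2,S8,S12} by δ(·,0) → {S2,S8,S12} and {S0}.
No further refinement is possible. Final partition (6 blocks): {S3,S4} | {S2,S8,S12} | {S10} | {S5,S6,S9} | {S7,S11} | {S0}.

6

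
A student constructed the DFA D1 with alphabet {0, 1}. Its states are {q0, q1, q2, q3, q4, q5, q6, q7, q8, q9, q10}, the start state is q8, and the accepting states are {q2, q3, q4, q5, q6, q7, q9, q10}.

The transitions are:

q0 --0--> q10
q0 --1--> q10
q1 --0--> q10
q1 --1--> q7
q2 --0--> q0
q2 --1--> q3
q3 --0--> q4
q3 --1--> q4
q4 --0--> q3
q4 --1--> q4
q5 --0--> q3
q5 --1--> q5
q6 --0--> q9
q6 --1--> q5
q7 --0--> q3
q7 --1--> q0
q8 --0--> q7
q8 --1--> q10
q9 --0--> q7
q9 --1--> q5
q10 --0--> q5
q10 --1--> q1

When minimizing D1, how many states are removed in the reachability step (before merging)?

Starting at q8 and following transitions, the reachable set is {q0, q1, q3, q4, q5, q7, q8, q10}. That leaves q2, q6, q9 unreachable — 3 in total.

3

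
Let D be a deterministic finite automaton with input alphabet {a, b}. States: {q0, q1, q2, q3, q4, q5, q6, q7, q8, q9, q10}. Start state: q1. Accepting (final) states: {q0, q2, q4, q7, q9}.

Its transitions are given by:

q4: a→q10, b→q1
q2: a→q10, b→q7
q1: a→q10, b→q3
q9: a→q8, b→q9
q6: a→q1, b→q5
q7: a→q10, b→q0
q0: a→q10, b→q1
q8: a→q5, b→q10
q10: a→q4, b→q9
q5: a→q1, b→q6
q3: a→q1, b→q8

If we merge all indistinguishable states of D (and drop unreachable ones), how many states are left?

7

Reachable states from the start: {q1,q3,q4,q5,q6,q8,q9,q10}. Unreachable: {q0,q2,q7} — drop them.
Start with accepting vs non-accepting: {q4,q9} | {q1,q3,q5,q6,q8,q10}.
Split {q4,q9} by δ(·,b) → {q4} and {q9}.
Refine {q1,q3,q5,q6,q8,q10} on symbol a: members go to different blocks, giving {q1,q3,q5,q6,q8} and {q10}.
On input a, block {q1,q3,q5,q6,q8} splits into {q3,q5,q6,q8} and {q1}.
Refine {q3,q5,q6,q8} on symbol a: members go to different blocks, giving {q3,q5,q6} and {q8}.
On input b, block {q3,q5,q6} splits into {q5,q6} and {q3}.
Stable partition: {q4} | {q5,q6} | {q9} | {q10} | {q1} | {q8} | {q3} — 7 equivalence classes.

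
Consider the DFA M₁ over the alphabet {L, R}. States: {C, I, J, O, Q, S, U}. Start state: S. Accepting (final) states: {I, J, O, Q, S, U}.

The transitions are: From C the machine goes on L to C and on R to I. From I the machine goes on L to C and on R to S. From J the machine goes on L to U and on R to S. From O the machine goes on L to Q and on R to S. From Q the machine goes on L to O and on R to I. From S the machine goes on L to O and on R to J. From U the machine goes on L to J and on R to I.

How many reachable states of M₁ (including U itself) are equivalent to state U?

2

P0 = {I,J,O,Q,S,U} | {C}.
On input L, block {I,J,O,Q,S,U} splits into {J,O,Q,S,U} and {I}.
On input R, block {J,O,Q,S,U} splits into {J,O,S} and {Q,U}.
On input L, block {J,O,S} splits into {J,O} and {S}.
Stable partition: {J,O} | {C} | {I} | {Q,U} | {S} — 5 equivalence classes.
The equivalence class containing U is {Q,U}, of size 2.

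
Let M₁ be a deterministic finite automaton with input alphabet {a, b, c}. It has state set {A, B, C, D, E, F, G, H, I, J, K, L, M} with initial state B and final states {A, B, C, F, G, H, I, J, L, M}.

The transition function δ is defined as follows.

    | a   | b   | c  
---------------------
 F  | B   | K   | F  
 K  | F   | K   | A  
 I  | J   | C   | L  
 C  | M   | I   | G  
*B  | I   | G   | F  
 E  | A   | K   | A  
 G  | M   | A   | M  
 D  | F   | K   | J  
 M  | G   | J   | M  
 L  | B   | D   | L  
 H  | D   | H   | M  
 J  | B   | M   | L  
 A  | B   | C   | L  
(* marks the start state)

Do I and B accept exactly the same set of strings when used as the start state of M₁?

Reachable states from the start: {A,B,C,D,F,G,I,J,K,L,M}. Unreachable: {E,H} — drop them.
Start with accepting vs non-accepting: {A,B,C,F,G,I,J,L,M} | {D,K}.
Split {A,B,C,F,G,I,J,L,M} by δ(·,b) → {A,B,C,G,I,J,M} and {F,L}.
Refine {A,B,C,G,I,J,M} on symbol c: members go to different blocks, giving {A,B,I,J} and {C,G,M}.
Stable partition: {A,B,I,J} | {D,K} | {F,L} | {C,G,M} — 4 equivalence classes.
I and B lie in the same block of the stable partition, so they are equivalent — no string distinguishes them.

Yes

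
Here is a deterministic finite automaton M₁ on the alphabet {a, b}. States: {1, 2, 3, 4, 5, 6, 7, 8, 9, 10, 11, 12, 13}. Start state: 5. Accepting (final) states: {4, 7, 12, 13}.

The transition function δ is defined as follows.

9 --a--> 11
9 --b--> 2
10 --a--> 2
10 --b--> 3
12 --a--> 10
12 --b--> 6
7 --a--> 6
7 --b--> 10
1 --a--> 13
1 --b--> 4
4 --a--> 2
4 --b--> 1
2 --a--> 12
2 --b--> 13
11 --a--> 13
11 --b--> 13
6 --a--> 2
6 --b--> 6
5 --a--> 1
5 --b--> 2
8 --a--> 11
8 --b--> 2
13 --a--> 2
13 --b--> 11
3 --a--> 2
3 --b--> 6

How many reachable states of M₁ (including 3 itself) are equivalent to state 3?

3

First remove the unreachable states {7,8,9}; 10 states remain.
Start with accepting vs non-accepting: {4,12,13} | {1,2,3,5,6,10,11}.
Refine {1,2,3,5,6,10,11} on symbol a: members go to different blocks, giving {3,5,6,10} and {1,2,11}.
Split {4,12,13} by δ(·,a) → {4,13} and {12}.
Split {3,5,6,10} by δ(·,b) → {3,6,10} and {5}.
On input a, block {1,2,11} splits into {1,11} and {2}.
No further refinement is possible. Final partition (6 blocks): {4,13} | {3,6,10} | {1,11} | {12} | {5} | {2}.
The equivalence class containing 3 is {3,6,10}, of size 3.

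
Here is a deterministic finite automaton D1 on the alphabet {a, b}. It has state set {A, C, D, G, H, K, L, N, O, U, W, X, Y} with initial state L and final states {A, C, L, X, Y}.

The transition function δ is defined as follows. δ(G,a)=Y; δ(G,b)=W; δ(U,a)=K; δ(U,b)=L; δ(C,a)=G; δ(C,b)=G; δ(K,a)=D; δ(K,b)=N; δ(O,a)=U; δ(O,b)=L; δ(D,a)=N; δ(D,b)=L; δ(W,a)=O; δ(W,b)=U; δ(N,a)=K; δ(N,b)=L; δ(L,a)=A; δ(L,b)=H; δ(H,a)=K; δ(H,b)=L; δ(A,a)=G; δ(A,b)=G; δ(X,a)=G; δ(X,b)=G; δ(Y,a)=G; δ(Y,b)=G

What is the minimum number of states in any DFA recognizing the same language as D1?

Reachable states from the start: {A,D,G,H,K,L,N,O,U,W,Y}. Unreachable: {C,X} — drop them.
Initial partition by acceptance: {A,L,Y} | {D,G,H,K,N,O,U,W}.
Refine {A,L,Y} on symbol a: members go to different blocks, giving {A,Y} and {L}.
Split {D,G,H,K,N,O,U,W} by δ(·,a) → {D,H,K,N,O,U,W} and {G}.
Refine {D,H,K,N,O,U,W} on symbol b: members go to different blocks, giving {D,H,N,O,U} and {K,W}.
On input a, block {D,H,N,O,U} splits into {H,N,U} and {D,O}.
No further refinement is possible. Final partition (6 blocks): {A,Y} | {H,N,U} | {L} | {G} | {K,W} | {D,O}.

6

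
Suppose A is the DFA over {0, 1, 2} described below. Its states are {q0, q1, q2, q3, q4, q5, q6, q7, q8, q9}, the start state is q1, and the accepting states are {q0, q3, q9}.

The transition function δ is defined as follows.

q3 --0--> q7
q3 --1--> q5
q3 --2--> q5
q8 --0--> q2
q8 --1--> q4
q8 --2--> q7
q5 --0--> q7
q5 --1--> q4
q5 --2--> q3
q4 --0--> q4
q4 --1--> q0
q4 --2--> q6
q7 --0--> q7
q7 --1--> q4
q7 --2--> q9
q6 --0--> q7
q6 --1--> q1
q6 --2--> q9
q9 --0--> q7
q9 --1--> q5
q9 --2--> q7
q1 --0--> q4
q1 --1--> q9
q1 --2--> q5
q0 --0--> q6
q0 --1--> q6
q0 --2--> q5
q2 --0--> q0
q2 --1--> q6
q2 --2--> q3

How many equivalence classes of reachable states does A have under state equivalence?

First remove the unreachable states {q2,q8}; 8 states remain.
P0 = {q0,q3,q9} | {q1,q4,q5,q6,q7}.
On input 1, block {q1,q4,q5,q6,q7} splits into {q5,q6,q7} and {q1,q4}.
The partition is now stable with 3 blocks: {q0,q3,q9} | {q5,q6,q7} | {q1,q4}.

3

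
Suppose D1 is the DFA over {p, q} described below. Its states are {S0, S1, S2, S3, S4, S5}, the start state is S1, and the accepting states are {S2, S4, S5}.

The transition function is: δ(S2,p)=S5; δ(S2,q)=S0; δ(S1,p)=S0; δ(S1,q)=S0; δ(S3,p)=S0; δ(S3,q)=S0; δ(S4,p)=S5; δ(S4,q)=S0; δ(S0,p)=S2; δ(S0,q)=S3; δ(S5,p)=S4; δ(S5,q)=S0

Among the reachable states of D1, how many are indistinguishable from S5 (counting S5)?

Every state is reachable, so we keep all 6.
Start with accepting vs non-accepting: {S2,S4,S5} | {S0,S1,S3}.
Refine {S0,S1,S3} on symbol p: members go to different blocks, giving {S1,S3} and {S0}.
The partition is now stable with 3 blocks: {S2,S4,S5} | {S1,S3} | {S0}.
State S5 belongs to the block {S2,S4,S5}, which has 3 states.

3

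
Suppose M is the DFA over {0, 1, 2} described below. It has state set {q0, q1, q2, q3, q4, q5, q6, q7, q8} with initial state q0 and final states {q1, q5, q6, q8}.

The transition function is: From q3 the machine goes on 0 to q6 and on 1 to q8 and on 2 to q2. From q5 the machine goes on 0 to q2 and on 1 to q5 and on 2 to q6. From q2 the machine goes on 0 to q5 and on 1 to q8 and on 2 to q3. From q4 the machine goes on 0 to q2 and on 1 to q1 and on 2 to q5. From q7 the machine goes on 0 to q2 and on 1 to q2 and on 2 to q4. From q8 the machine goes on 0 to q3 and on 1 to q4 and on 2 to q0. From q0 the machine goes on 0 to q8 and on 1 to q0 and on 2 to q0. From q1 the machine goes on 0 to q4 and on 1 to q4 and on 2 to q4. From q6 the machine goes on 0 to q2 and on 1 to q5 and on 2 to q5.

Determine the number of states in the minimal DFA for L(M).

6

States {q7} cannot be reached from the start state, so discard them.
Start with accepting vs non-accepting: {q1,q5,q6,q8} | {q0,q2,q3,q4}.
Split {q1,q5,q6,q8} by δ(·,1) → {q1,q8} and {q5,q6}.
Refine {q0,q2,q3,q4} on symbol 0: members go to different blocks, giving {q2,q3} and {q0} and {q4}.
Split {q1,q8} by δ(·,0) → {q1} and {q8}.
No further refinement is possible. Final partition (6 blocks): {q1} | {q2,q3} | {q5,q6} | {q0} | {q4} | {q8}.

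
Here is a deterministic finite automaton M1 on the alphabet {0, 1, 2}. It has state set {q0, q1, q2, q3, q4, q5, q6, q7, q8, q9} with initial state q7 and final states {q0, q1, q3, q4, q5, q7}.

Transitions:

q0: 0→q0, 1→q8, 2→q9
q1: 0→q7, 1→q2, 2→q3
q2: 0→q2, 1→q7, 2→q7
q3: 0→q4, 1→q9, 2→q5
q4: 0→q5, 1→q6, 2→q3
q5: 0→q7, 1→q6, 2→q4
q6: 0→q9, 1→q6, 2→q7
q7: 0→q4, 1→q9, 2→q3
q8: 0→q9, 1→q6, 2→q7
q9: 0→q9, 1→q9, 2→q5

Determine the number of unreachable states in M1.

4

No path from q7 leads to q0, q1, q2, q8; the other 6 states are all reachable.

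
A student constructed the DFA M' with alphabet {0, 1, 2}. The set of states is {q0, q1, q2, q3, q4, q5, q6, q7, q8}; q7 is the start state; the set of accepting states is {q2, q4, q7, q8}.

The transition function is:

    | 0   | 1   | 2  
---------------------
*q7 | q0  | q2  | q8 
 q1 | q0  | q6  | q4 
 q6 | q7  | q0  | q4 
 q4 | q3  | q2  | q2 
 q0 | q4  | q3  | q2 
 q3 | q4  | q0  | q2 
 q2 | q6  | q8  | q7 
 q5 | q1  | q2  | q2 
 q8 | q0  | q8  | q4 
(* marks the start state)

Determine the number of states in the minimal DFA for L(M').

Reachable states from the start: {q0,q2,q3,q4,q6,q7,q8}. Unreachable: {q1,q5} — drop them.
Start with accepting vs non-accepting: {q2,q4,q7,q8} | {q0,q3,q6}.
Stable partition: {q2,q4,q7,q8} | {q0,q3,q6} — 2 equivalence classes.

2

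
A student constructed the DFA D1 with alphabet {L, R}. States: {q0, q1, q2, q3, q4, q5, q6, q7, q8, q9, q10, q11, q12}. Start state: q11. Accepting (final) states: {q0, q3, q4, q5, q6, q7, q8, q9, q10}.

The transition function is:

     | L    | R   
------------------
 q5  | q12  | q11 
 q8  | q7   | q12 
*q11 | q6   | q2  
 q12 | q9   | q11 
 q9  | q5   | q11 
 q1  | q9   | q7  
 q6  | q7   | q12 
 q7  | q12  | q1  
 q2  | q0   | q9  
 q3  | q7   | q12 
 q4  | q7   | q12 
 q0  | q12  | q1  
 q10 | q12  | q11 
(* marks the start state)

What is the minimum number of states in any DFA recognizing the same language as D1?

8

States {q3,q4,q8,q10} cannot be reached from the start state, so discard them.
Initial partition by acceptance: {q0,q5,q6,q7,q9} | {q1,q2,q11,q12}.
On input L, block {q0,q5,q6,q7,q9} splits into {q0,q5,q7} and {q6,q9}.
On input L, block {q1,q2,q11,q12} splits into {q1,q11,q12} and {q2}.
Split {q1,q11,q12} by δ(·,R) → {q1} and {q11} and {q12}.
Refine {q0,q5,q7} on symbol R: members go to different blocks, giving {q0,q7} and {q5}.
On input L, block {q6,q9} splits into {q6} and {q9}.
No further refinement is possible. Final partition (8 blocks): {q0,q7} | {q1} | {q6} | {q2} | {q11} | {q12} | {q5} | {q9}.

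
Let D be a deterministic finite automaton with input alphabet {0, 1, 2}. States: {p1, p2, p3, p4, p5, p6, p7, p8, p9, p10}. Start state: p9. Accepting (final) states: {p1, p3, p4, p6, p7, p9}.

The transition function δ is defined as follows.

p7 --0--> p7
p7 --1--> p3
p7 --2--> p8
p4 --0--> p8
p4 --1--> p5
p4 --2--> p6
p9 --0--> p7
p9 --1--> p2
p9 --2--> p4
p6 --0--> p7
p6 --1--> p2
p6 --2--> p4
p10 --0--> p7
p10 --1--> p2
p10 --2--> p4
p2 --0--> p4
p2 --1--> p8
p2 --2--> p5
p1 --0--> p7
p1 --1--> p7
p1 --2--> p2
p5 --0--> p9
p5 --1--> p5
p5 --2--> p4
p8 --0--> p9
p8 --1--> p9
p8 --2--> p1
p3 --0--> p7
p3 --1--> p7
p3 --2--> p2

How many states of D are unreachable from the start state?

1

BFS from p9 reaches {p1, p2, p3, p4, p5, p6, p7, p8, p9}; the 1 state(s) p10 are never visited.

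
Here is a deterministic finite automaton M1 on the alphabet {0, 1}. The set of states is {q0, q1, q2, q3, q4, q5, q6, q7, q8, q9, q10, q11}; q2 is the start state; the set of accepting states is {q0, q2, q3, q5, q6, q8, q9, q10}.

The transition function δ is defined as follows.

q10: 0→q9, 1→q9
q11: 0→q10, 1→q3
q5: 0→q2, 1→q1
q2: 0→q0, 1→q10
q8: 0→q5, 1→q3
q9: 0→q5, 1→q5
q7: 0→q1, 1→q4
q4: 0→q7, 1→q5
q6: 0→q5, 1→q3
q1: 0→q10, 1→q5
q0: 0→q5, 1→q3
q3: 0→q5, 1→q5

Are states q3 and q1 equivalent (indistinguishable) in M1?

Reachable states from the start: {q0,q1,q2,q3,q5,q9,q10}. Unreachable: {q4,q6,q7,q8,q11} — drop them.
Initial partition by acceptance: {q0,q2,q3,q5,q9,q10} | {q1}.
Split {q0,q2,q3,q5,q9,q10} by δ(·,1) → {q0,q2,q3,q9,q10} and {q5}.
On input 0, block {q0,q2,q3,q9,q10} splits into {q0,q3,q9} and {q2,q10}.
Split {q0,q3,q9} by δ(·,1) → {q3,q9} and {q0}.
Split {q2,q10} by δ(·,0) → {q2} and {q10}.
No further refinement is possible. Final partition (6 blocks): {q3,q9} | {q1} | {q5} | {q2} | {q0} | {q10}.
q3 and q1 end up in different blocks, so they are distinguishable. For instance, the string 'ε' is accepted from only q3.

No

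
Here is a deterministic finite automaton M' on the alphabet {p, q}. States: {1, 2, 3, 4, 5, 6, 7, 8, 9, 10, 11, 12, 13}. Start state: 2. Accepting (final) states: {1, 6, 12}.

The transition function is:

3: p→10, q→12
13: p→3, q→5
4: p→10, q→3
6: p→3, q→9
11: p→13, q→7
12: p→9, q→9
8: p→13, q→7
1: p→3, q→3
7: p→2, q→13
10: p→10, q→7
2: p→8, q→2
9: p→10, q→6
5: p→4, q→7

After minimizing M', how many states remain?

First remove the unreachable states {1,11}; 11 states remain.
Initial partition by acceptance: {6,12} | {2,3,4,5,7,8,9,10,13}.
On input q, block {2,3,4,5,7,8,9,10,13} splits into {2,4,5,7,8,10,13} and {3,9}.
Refine {2,4,5,7,8,10,13} on symbol p: members go to different blocks, giving {2,4,5,7,8,10} and {13}.
Refine {2,4,5,7,8,10} on symbol p: members go to different blocks, giving {2,4,5,7,10} and {8}.
On input p, block {2,4,5,7,10} splits into {4,5,7,10} and {2}.
Refine {4,5,7,10} on symbol p: members go to different blocks, giving {4,5,10} and {7}.
Refine {4,5,10} on symbol q: members go to different blocks, giving {5,10} and {4}.
Refine {5,10} on symbol p: members go to different blocks, giving {5} and {10}.
No further refinement is possible. Final partition (9 blocks): {6,12} | {5} | {3,9} | {13} | {8} | {2} | {7} | {4} | {10}.

9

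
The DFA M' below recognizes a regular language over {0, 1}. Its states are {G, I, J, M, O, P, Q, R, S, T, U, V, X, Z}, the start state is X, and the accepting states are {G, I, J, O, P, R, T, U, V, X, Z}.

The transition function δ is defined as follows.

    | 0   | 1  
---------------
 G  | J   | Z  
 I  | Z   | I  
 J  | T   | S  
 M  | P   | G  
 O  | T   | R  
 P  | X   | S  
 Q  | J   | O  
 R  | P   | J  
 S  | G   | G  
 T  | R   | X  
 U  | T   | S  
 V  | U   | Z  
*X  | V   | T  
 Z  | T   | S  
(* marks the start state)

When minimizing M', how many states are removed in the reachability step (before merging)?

Starting at X and following transitions, the reachable set is {G, J, P, R, S, T, U, V, X, Z}. That leaves I, M, O, Q unreachable — 4 in total.

4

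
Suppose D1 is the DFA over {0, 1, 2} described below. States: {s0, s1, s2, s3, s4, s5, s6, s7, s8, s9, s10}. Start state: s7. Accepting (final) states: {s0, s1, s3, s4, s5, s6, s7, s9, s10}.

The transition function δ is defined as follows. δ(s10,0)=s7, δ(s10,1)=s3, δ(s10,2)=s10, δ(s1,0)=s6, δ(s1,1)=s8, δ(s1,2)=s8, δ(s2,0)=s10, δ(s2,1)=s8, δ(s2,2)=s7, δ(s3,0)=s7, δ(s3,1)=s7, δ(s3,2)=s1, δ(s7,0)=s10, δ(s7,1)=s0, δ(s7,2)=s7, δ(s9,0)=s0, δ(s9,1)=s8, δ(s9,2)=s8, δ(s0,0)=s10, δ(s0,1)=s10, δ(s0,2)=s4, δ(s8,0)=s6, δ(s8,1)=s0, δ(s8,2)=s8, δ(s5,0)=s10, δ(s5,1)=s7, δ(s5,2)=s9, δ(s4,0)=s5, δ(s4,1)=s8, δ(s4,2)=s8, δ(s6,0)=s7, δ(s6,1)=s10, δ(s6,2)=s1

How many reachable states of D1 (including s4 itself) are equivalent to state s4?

3

States {s2} cannot be reached from the start state, so discard them.
P0 = {s0,s1,s3,s4,s5,s6,s7,s9,s10} | {s8}.
Refine {s0,s1,s3,s4,s5,s6,s7,s9,s10} on symbol 1: members go to different blocks, giving {s0,s3,s5,s6,s7,s10} and {s1,s4,s9}.
Refine {s0,s3,s5,s6,s7,s10} on symbol 2: members go to different blocks, giving {s0,s3,s5,s6} and {s7,s10}.
No further refinement is possible. Final partition (4 blocks): {s0,s3,s5,s6} | {s8} | {s1,s4,s9} | {s7,s10}.
State s4 belongs to the block {s1,s4,s9}, which has 3 states.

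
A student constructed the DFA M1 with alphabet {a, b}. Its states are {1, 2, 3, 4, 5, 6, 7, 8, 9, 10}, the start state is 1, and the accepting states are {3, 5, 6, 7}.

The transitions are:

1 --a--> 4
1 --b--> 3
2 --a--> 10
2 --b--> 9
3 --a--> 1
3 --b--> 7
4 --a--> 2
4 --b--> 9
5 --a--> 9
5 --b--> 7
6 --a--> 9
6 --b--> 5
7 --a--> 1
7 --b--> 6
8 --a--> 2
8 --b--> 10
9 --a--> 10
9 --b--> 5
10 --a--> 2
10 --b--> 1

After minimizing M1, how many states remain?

3

States {8} cannot be reached from the start state, so discard them.
Start with accepting vs non-accepting: {3,5,6,7} | {1,2,4,9,10}.
Refine {1,2,4,9,10} on symbol b: members go to different blocks, giving {2,4,10} and {1,9}.
The partition is now stable with 3 blocks: {3,5,6,7} | {2,4,10} | {1,9}.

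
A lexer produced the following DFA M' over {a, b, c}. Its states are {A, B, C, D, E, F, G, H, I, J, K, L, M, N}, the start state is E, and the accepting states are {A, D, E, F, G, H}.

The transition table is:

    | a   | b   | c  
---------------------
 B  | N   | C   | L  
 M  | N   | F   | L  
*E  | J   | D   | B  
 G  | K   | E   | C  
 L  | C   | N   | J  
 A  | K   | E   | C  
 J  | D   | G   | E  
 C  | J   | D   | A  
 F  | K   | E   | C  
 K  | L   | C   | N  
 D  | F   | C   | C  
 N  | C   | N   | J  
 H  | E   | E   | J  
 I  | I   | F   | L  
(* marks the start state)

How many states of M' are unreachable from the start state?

Starting at E and following transitions, the reachable set is {A, B, C, D, E, F, G, J, K, L, N}. That leaves H, I, M unreachable — 3 in total.

3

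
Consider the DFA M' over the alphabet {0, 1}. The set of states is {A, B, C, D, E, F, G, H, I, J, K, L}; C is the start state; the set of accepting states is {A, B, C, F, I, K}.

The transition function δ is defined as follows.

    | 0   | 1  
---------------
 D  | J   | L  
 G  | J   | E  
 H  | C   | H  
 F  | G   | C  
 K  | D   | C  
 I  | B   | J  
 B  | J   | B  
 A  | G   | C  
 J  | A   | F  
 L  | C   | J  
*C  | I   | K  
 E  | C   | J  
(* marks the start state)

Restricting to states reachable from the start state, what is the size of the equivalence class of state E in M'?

2

Reachable states from the start: {A,B,C,D,E,F,G,I,J,K,L}. Unreachable: {H} — drop them.
Start with accepting vs non-accepting: {A,B,C,F,I,K} | {D,E,G,J,L}.
Split {A,B,C,F,I,K} by δ(·,0) → {A,B,F,K} and {C,I}.
Split {A,B,F,K} by δ(·,1) → {A,F,K} and {B}.
Refine {D,E,G,J,L} on symbol 0: members go to different blocks, giving {D,G} and {E,L} and {J}.
Refine {C,I} on symbol 0: members go to different blocks, giving {C} and {I}.
The partition is now stable with 7 blocks: {A,F,K} | {D,G} | {C} | {B} | {E,L} | {J} | {I}.
State E belongs to the block {E,L}, which has 2 states.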